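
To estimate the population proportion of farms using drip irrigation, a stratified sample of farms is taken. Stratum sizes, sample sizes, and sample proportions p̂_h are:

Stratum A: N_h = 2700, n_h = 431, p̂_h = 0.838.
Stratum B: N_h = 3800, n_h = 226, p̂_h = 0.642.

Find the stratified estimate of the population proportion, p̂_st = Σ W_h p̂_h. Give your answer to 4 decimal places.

p̂_st ≈ 0.7234

N = 6500; stratum weights W_h = N_h/N.
p̂_st = Σ W_h p̂_h = (2700·0.838 + 3800·0.642)/6500 = 0.72342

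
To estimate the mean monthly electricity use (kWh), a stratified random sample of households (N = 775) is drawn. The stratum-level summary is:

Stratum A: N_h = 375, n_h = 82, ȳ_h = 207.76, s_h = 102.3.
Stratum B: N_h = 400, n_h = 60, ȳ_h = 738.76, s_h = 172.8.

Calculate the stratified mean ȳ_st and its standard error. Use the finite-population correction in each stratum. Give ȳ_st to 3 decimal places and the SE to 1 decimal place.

ȳ_st = Σ W_h ȳ_h = (375·207.76 + 400·738.76)/775 = 481.82452
V̂(ȳ_st) = Σ W_h² (1 − n_h/N_h) s_h²/n_h, with W_h = N_h/N and N = 775:
  stratum A: (375/775)²·(1 − 82/375)·102.3²/82 = 23.3471
  stratum B: (400/775)²·(1 − 60/400)·172.8²/60 = 112.686
V̂(ȳ_st) = 136.034
SE(ȳ_st) = √136.034 = 11.6633

ȳ_st ≈ 481.825, SE ≈ 11.7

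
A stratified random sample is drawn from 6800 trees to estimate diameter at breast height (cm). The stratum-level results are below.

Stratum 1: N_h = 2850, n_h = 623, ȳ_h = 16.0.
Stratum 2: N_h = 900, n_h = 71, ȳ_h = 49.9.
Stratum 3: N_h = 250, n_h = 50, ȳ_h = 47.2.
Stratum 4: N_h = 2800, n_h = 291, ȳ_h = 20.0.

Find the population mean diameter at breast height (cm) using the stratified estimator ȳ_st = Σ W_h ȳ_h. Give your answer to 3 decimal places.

N = Σ N_h = 6800. Stratum weights W_h = N_h/N.
ȳ_st = (2850·16.0 + 900·49.9 + 250·47.2 + 2800·20.0) / 6800 = 23.28088

ȳ_st ≈ 23.281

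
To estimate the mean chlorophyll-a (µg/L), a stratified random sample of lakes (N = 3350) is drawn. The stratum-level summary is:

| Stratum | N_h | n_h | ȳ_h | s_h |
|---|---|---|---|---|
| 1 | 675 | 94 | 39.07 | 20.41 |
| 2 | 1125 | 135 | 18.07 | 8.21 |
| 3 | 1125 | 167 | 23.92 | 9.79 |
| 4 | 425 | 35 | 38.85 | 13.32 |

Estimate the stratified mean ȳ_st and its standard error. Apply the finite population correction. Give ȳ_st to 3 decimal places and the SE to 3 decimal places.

ȳ_st ≈ 26.902, SE ≈ 0.578

ȳ_st = Σ W_h ȳ_h = (675·39.07 + 1125·18.07 + 1125·23.92 + 425·38.85)/3350 = 26.90216
V̂(ȳ_st) = Σ W_h² (1 − n_h/N_h) s_h²/n_h, with W_h = N_h/N and N = 3350:
  stratum 1: (675/3350)²·(1 − 94/675)·20.41²/94 = 0.154863
  stratum 2: (1125/3350)²·(1 − 135/1125)·8.21²/135 = 0.0495508
  stratum 3: (1125/3350)²·(1 − 167/1125)·9.79²/167 = 0.055116
  stratum 4: (425/3350)²·(1 − 35/425)·13.32²/35 = 0.0748694
V̂(ȳ_st) = 0.334399
SE(ȳ_st) = √0.334399 = 0.578273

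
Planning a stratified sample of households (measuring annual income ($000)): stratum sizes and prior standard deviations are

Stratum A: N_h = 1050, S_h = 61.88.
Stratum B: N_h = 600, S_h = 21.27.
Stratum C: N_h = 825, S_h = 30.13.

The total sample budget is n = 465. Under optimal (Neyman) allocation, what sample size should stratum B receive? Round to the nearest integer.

58

Neyman allocation: n_h = n · N_h S_h / Σ N_i S_i, with n = 465.
  stratum A: N_h·S_h = 1050·61.88 = 64974.00
  stratum B: N_h·S_h = 600·21.27 = 12762.00
  stratum C: N_h·S_h = 825·30.13 = 24857.25
Σ N_h S_h = 102593.25
n for stratum B = 465·12762.00/102593.25 = 57.843 → 58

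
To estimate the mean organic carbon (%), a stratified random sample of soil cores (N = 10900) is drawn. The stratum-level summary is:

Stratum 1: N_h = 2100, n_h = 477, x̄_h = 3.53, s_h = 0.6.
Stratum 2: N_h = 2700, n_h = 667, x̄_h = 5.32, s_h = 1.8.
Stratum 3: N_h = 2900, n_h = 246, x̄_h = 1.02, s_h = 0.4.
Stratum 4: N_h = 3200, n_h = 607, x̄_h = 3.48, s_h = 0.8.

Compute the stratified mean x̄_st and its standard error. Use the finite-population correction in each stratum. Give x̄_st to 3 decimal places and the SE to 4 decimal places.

x̄_st = Σ W_h x̄_h = (2100·3.53 + 2700·5.32 + 2900·1.02 + 3200·3.48)/10900 = 3.29092
V̂(x̄_st) = Σ W_h² (1 − n_h/N_h) s_h²/n_h, with W_h = N_h/N and N = 10900:
  stratum 1: (2100/10900)²·(1 − 477/2100)·0.6²/477 = 2.16506e-05
  stratum 2: (2700/10900)²·(1 − 667/2700)·1.8²/667 = 0.000224423
  stratum 3: (2900/10900)²·(1 − 246/2900)·0.4²/246 = 4.21338e-05
  stratum 4: (3200/10900)²·(1 − 607/3200)·0.8²/607 = 7.36361e-05
V̂(x̄_st) = 0.000361843
SE(x̄_st) = √0.000361843 = 0.0190222

x̄_st ≈ 3.291, SE ≈ 0.0190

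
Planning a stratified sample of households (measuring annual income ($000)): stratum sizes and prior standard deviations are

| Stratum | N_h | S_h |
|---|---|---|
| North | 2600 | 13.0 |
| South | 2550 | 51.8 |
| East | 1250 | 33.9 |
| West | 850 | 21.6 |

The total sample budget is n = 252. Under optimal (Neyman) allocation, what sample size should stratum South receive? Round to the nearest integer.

Neyman allocation: n_h = n · N_h S_h / Σ N_i S_i, with n = 252.
  stratum North: N_h·S_h = 2600·13.0 = 33800.00
  stratum South: N_h·S_h = 2550·51.8 = 132090.00
  stratum East: N_h·S_h = 1250·33.9 = 42375.00
  stratum West: N_h·S_h = 850·21.6 = 18360.00
Σ N_h S_h = 226625.00
n for stratum South = 252·132090.00/226625.00 = 146.880 → 147

147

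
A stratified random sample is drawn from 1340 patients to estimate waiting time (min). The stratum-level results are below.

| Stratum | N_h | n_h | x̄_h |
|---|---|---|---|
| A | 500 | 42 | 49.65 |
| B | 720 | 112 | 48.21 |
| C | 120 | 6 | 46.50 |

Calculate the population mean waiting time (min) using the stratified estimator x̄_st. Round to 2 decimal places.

x̄_st ≈ 48.59

N = Σ N_h = 1340. Stratum weights W_h = N_h/N.
x̄_st = (500·49.65 + 720·48.21 + 120·46.50) / 1340 = 48.5942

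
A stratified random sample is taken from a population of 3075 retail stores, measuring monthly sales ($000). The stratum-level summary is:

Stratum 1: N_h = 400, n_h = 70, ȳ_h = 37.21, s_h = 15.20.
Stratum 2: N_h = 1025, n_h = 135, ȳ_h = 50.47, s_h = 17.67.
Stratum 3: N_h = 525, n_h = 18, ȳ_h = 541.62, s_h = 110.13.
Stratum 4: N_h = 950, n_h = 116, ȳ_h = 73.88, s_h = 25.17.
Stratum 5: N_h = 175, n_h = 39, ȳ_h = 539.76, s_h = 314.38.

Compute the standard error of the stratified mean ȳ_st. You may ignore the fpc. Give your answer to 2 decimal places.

V̂(ȳ_st) = Σ W_h² s_h²/n_h, with W_h = N_h/N and N = 3075:
  stratum 1: (400/3075)²·15.20²/70 = 0.0558494
  stratum 2: (1025/3075)²·17.67²/135 = 0.256979
  stratum 3: (525/3075)²·110.13²/18 = 19.6412
  stratum 4: (950/3075)²·25.17²/116 = 0.521273
  stratum 5: (175/3075)²·314.38²/39 = 8.20788
V̂(ȳ_st) = 28.6831
SE(ȳ_st) = √28.6831 = 5.35566

SE(ȳ_st) ≈ 5.36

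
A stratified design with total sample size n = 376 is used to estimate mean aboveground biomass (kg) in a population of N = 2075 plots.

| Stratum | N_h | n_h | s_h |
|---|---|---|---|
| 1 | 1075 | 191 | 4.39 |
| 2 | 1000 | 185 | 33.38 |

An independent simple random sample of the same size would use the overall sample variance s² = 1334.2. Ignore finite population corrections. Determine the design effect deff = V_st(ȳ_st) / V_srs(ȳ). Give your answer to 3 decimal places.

deff ≈ 0.402

V̂(ȳ_st) = Σ W_h² s_h²/n_h, with W_h = N_h/N and N = 2075:
  stratum 1: (1075/2075)²·4.39²/191 = 0.0270817
  stratum 2: (1000/2075)²·33.38²/185 = 1.39883
V_st = 1.42591
V_srs = s²/n = 1334.2/376 = 3.5484
deff = V_st / V_srs = 1.42591/3.5484 = 0.4018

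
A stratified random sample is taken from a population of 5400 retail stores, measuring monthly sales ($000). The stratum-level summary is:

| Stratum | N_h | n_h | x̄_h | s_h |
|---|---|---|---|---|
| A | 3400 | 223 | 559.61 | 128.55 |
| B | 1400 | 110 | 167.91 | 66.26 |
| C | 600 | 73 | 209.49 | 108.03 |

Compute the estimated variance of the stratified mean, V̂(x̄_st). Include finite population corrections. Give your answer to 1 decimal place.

V̂(x̄_st) = Σ W_h² (1 − n_h/N_h) s_h²/n_h, with W_h = N_h/N and N = 5400:
  stratum A: (3400/5400)²·(1 − 223/3400)·128.55²/223 = 27.4504
  stratum B: (1400/5400)²·(1 − 110/1400)·66.26²/110 = 2.47195
  stratum C: (600/5400)²·(1 − 73/600)·108.03²/73 = 1.73357
V̂(x̄_st) = 31.6559

V̂(x̄_st) ≈ 31.7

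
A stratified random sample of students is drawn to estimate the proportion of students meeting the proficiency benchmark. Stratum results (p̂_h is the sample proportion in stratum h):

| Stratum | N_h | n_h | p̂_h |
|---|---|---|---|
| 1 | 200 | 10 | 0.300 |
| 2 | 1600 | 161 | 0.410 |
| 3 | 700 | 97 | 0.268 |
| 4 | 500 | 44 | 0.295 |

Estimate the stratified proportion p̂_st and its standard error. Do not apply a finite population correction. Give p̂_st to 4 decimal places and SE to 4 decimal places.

N = 3000; stratum weights W_h = N_h/N.
p̂_st = Σ W_h p̂_h = (200·0.300 + 1600·0.410 + 700·0.268 + 500·0.295)/3000 = 0.35037
V̂(p̂_st) = Σ W_h² p̂_h(1−p̂_h)/(n_h−1):
  stratum 1: (200/3000)²·0.300·0.700/9 = 0.000103704
  stratum 2: (1600/3000)²·0.410·0.590/160 = 0.000430044
  stratum 3: (700/3000)²·0.268·0.732/96 = 0.000111257
  stratum 4: (500/3000)²·0.295·0.705/43 = 0.000134351
V̂(p̂_st) = 0.000779356; SE = √V̂ = 0.027917

p̂_st ≈ 0.3504, SE ≈ 0.0279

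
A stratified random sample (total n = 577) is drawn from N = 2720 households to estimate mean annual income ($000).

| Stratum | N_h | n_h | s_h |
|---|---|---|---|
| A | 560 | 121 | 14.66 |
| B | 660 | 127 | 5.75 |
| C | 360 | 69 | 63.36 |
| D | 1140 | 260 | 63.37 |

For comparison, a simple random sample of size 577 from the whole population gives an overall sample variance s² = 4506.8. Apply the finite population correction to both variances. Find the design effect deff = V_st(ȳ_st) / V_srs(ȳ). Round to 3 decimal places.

V̂(ȳ_st) = Σ W_h² (1 − n_h/N_h) s_h²/n_h, with W_h = N_h/N and N = 2720:
  stratum A: (560/2720)²·(1 − 121/560)·14.66²/121 = 0.0590197
  stratum B: (660/2720)²·(1 − 127/660)·5.75²/127 = 0.0123784
  stratum C: (360/2720)²·(1 − 69/360)·63.36²/69 = 0.823833
  stratum D: (1140/2720)²·(1 − 260/1140)·63.37²/260 = 2.09432
V_st = 2.98955
V_srs = (1 − 577/2720)·4506.8/577 = 6.15383
deff = V_st / V_srs = 2.98955/6.15383 = 0.4858

deff ≈ 0.486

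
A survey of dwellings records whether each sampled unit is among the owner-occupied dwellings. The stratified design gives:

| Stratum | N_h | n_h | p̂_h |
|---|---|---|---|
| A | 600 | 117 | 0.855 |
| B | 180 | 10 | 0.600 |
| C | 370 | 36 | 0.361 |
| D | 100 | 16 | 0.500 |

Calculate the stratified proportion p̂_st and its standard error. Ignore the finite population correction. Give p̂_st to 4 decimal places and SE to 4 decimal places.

p̂_st ≈ 0.6437, SE ≈ 0.0385

N = 1250; stratum weights W_h = N_h/N.
p̂_st = Σ W_h p̂_h = (600·0.855 + 180·0.600 + 370·0.361 + 100·0.500)/1250 = 0.64366
V̂(p̂_st) = Σ W_h² p̂_h(1−p̂_h)/(n_h−1):
  stratum A: (600/1250)²·0.855·0.145/116 = 0.00024624
  stratum B: (180/1250)²·0.600·0.400/9 = 0.00055296
  stratum C: (370/1250)²·0.361·0.639/35 = 0.000577462
  stratum D: (100/1250)²·0.500·0.500/15 = 0.000106667
V̂(p̂_st) = 0.00148333; SE = √V̂ = 0.038514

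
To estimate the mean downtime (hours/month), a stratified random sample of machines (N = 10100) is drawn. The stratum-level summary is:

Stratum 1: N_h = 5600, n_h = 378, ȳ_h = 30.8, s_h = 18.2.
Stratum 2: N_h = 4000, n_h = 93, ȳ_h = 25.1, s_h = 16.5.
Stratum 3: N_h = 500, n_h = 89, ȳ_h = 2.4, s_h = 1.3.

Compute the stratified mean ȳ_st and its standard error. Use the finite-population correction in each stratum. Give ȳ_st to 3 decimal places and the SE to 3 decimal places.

ȳ_st ≈ 27.137, SE ≈ 0.836

ȳ_st = Σ W_h ȳ_h = (5600·30.8 + 4000·25.1 + 500·2.4)/10100 = 27.13663
V̂(ȳ_st) = Σ W_h² (1 − n_h/N_h) s_h²/n_h, with W_h = N_h/N and N = 10100:
  stratum 1: (5600/10100)²·(1 − 378/5600)·18.2²/378 = 0.251208
  stratum 2: (4000/10100)²·(1 − 93/4000)·16.5²/93 = 0.448483
  stratum 3: (500/10100)²·(1 − 89/500)·1.3²/89 = 3.8253e-05
V̂(ȳ_st) = 0.699729
SE(ȳ_st) = √0.699729 = 0.836498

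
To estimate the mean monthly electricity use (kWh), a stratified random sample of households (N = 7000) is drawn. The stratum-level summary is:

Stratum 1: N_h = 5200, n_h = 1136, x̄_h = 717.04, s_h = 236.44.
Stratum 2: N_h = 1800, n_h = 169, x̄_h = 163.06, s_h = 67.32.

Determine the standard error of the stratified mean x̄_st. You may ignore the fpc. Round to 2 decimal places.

SE(x̄_st) ≈ 5.38

V̂(x̄_st) = Σ W_h² s_h²/n_h, with W_h = N_h/N and N = 7000:
  stratum 1: (5200/7000)²·236.44²/1136 = 27.1565
  stratum 2: (1800/7000)²·67.32²/169 = 1.77317
V̂(x̄_st) = 28.9297
SE(x̄_st) = √28.9297 = 5.37863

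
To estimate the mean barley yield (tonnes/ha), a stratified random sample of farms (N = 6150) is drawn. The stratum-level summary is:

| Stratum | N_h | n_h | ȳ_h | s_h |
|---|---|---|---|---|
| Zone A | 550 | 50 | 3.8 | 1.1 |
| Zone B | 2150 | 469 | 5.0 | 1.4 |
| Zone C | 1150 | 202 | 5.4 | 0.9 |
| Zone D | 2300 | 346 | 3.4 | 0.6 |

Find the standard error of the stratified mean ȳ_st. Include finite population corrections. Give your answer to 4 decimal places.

SE(ȳ_st) ≈ 0.0285

V̂(ȳ_st) = Σ W_h² (1 − n_h/N_h) s_h²/n_h, with W_h = N_h/N and N = 6150:
  stratum Zone A: (550/6150)²·(1 − 50/550)·1.1²/50 = 0.000175953
  stratum Zone B: (2150/6150)²·(1 − 469/2150)·1.4²/469 = 0.000399337
  stratum Zone C: (1150/6150)²·(1 − 202/1150)·0.9²/202 = 0.000115582
  stratum Zone D: (2300/6150)²·(1 − 346/2300)·0.6²/346 = 0.000123631
V̂(ȳ_st) = 0.000814503
SE(ȳ_st) = √0.000814503 = 0.0285395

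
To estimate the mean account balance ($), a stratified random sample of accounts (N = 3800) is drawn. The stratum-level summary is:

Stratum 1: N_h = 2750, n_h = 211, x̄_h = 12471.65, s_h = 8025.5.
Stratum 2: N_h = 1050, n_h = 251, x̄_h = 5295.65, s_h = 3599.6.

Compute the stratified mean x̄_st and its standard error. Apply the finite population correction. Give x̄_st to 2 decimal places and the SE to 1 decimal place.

x̄_st = Σ W_h x̄_h = (2750·12471.65 + 1050·5295.65)/3800 = 10488.80789
V̂(x̄_st) = Σ W_h² (1 − n_h/N_h) s_h²/n_h, with W_h = N_h/N and N = 3800:
  stratum 1: (2750/3800)²·(1 − 211/2750)·8025.5²/211 = 147601
  stratum 2: (1050/3800)²·(1 − 251/1050)·3599.6²/251 = 2999.19
V̂(x̄_st) = 150600
SE(x̄_st) = √150600 = 388.073

x̄_st ≈ 10488.81, SE ≈ 388.1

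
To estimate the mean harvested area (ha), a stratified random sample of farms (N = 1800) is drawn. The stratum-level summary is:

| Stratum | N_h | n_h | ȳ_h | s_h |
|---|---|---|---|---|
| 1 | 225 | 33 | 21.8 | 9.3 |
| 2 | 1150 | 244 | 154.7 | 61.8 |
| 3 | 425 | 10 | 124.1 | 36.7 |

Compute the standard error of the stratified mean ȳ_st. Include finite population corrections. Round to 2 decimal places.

V̂(ȳ_st) = Σ W_h² (1 − n_h/N_h) s_h²/n_h, with W_h = N_h/N and N = 1800:
  stratum 1: (225/1800)²·(1 − 33/225)·9.3²/33 = 0.0349455
  stratum 2: (1150/1800)²·(1 − 244/1150)·61.8²/244 = 5.03348
  stratum 3: (425/1800)²·(1 − 10/425)·36.7²/10 = 7.33203
V̂(ȳ_st) = 12.4005
SE(ȳ_st) = √12.4005 = 3.52143

SE(ȳ_st) ≈ 3.52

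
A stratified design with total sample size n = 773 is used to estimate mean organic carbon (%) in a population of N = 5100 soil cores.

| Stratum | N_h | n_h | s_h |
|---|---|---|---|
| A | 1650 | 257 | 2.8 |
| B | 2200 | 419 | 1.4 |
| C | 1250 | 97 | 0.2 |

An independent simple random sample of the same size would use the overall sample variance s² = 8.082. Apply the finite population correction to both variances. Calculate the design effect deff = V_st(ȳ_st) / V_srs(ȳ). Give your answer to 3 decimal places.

deff ≈ 0.386

V̂(ȳ_st) = Σ W_h² (1 − n_h/N_h) s_h²/n_h, with W_h = N_h/N and N = 5100:
  stratum A: (1650/5100)²·(1 − 257/1650)·2.8²/257 = 0.00269574
  stratum B: (2200/5100)²·(1 − 419/2200)·1.4²/419 = 0.000704674
  stratum C: (1250/5100)²·(1 − 97/1250)·0.2²/97 = 2.28501e-05
V_st = 0.00342326
V_srs = (1 − 773/5100)·8.082/773 = 0.00887066
deff = V_st / V_srs = 0.00342326/0.00887066 = 0.3859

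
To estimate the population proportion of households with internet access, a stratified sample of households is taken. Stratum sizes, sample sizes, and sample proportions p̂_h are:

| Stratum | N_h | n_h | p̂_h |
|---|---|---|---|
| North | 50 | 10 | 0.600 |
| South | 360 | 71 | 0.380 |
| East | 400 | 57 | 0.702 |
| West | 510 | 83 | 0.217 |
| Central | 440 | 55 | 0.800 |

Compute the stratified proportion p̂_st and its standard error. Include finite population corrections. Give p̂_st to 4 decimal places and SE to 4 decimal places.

p̂_st ≈ 0.5172, SE ≈ 0.0246

N = 1760; stratum weights W_h = N_h/N.
p̂_st = Σ W_h p̂_h = (50·0.600 + 360·0.380 + 400·0.702 + 510·0.217 + 440·0.800)/1760 = 0.51720
V̂(p̂_st) = Σ W_h² (1 − n_h/N_h) p̂_h(1−p̂_h)/(n_h−1):
  stratum North: (50/1760)²·(1 − 10/50)·0.600·0.400/9 = 1.72176e-05
  stratum South: (360/1760)²·(1 − 71/360)·0.380·0.620/70 = 0.000113045
  stratum East: (400/1760)²·(1 − 57/400)·0.702·0.298/56 = 0.00016546
  stratum West: (510/1760)²·(1 − 83/510)·0.217·0.783/82 = 0.000145673
  stratum Central: (440/1760)²·(1 − 55/440)·0.800·0.200/54 = 0.000162037
V̂(p̂_st) = 0.000603434; SE = √V̂ = 0.0245649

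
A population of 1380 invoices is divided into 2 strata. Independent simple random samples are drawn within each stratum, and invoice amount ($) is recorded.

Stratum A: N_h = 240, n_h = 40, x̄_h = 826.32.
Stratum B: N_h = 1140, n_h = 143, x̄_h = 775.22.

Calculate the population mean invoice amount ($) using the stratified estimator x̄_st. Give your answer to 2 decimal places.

N = Σ N_h = 1380. Stratum weights W_h = N_h/N.
x̄_st = (240·826.32 + 1140·775.22) / 1380 = 784.1070

x̄_st ≈ 784.11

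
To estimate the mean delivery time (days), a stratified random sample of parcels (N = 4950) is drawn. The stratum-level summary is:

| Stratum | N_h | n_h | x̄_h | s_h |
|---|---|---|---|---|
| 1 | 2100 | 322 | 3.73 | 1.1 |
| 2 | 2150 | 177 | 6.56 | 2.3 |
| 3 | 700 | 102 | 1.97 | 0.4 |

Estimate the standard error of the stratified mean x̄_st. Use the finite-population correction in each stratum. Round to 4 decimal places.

SE(x̄_st) ≈ 0.0760

V̂(x̄_st) = Σ W_h² (1 − n_h/N_h) s_h²/n_h, with W_h = N_h/N and N = 4950:
  stratum 1: (2100/4950)²·(1 − 322/2100)·1.1²/322 = 0.000572625
  stratum 2: (2150/4950)²·(1 − 177/2150)·2.3²/177 = 0.00517413
  stratum 3: (700/4950)²·(1 − 102/700)·0.4²/102 = 2.67984e-05
V̂(x̄_st) = 0.00577356
SE(x̄_st) = √0.00577356 = 0.0759839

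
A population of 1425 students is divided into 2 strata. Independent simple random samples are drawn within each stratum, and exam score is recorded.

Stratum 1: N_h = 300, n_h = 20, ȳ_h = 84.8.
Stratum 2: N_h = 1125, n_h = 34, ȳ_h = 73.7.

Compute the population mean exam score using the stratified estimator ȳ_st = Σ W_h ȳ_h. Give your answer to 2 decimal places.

N = Σ N_h = 1425. Stratum weights W_h = N_h/N.
ȳ_st = (300·84.8 + 1125·73.7) / 1425 = 76.0368

ȳ_st ≈ 76.04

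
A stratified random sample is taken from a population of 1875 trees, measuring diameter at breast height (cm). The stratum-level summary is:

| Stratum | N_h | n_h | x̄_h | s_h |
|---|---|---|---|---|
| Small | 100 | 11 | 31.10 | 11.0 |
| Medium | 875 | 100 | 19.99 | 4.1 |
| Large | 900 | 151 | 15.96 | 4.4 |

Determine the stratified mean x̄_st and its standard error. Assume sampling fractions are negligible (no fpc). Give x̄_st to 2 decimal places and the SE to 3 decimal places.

x̄_st = Σ W_h x̄_h = (100·31.10 + 875·19.99 + 900·15.96)/1875 = 18.64813
V̂(x̄_st) = Σ W_h² s_h²/n_h, with W_h = N_h/N and N = 1875:
  stratum Small: (100/1875)²·11.0²/11 = 0.0312889
  stratum Medium: (875/1875)²·4.1²/100 = 0.0366084
  stratum Large: (900/1875)²·4.4²/151 = 0.02954
V̂(x̄_st) = 0.0974374
SE(x̄_st) = √0.0974374 = 0.31215

x̄_st ≈ 18.65, SE ≈ 0.312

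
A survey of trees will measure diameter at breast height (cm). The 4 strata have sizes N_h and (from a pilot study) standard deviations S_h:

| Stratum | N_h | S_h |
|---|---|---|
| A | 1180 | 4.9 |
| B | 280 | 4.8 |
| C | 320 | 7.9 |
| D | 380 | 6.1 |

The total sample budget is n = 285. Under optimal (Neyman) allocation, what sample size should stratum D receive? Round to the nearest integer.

55

Neyman allocation: n_h = n · N_h S_h / Σ N_i S_i, with n = 285.
  stratum A: N_h·S_h = 1180·4.9 = 5782.00
  stratum B: N_h·S_h = 280·4.8 = 1344.00
  stratum C: N_h·S_h = 320·7.9 = 2528.00
  stratum D: N_h·S_h = 380·6.1 = 2318.00
Σ N_h S_h = 11972.00
n for stratum D = 285·2318.00/11972.00 = 55.181 → 55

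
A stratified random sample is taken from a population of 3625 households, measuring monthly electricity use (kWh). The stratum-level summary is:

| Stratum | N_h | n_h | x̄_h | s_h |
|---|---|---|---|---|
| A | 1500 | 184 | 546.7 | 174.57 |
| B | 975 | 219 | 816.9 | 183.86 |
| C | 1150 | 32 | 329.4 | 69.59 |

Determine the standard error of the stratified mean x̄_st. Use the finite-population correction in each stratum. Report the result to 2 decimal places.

SE(x̄_st) ≈ 6.95

V̂(x̄_st) = Σ W_h² (1 − n_h/N_h) s_h²/n_h, with W_h = N_h/N and N = 3625:
  stratum A: (1500/3625)²·(1 − 184/1500)·174.57²/184 = 24.8801
  stratum B: (975/3625)²·(1 − 219/975)·183.86²/219 = 8.65846
  stratum C: (1150/3625)²·(1 − 32/1150)·69.59²/32 = 14.807
V̂(x̄_st) = 48.3456
SE(x̄_st) = √48.3456 = 6.9531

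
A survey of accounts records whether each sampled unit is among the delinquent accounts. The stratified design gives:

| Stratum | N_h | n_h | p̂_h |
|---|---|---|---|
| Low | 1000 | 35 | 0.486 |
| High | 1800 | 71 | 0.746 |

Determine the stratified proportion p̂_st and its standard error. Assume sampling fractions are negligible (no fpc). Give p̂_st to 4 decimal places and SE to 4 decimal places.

N = 2800; stratum weights W_h = N_h/N.
p̂_st = Σ W_h p̂_h = (1000·0.486 + 1800·0.746)/2800 = 0.65314
V̂(p̂_st) = Σ W_h² p̂_h(1−p̂_h)/(n_h−1):
  stratum Low: (1000/2800)²·0.486·0.514/34 = 0.00093714
  stratum High: (1800/2800)²·0.746·0.254/70 = 0.00111867
V̂(p̂_st) = 0.00205581; SE = √V̂ = 0.0453411

p̂_st ≈ 0.6531, SE ≈ 0.0453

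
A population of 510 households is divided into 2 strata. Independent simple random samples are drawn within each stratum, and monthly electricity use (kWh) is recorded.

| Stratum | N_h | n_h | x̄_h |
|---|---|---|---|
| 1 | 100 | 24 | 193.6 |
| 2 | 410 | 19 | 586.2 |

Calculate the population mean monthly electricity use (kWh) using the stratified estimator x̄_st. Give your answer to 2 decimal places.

N = Σ N_h = 510. Stratum weights W_h = N_h/N.
x̄_st = (100·193.6 + 410·586.2) / 510 = 509.2196

x̄_st ≈ 509.22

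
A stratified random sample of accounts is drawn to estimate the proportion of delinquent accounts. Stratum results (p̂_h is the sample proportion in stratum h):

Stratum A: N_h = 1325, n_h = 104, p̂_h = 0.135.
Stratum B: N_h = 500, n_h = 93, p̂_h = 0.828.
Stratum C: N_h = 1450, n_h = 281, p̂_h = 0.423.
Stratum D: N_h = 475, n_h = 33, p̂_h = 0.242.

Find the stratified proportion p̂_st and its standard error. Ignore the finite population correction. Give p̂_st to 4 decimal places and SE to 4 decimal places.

p̂_st ≈ 0.3523, SE ≈ 0.0198

N = 3750; stratum weights W_h = N_h/N.
p̂_st = Σ W_h p̂_h = (1325·0.135 + 500·0.828 + 1450·0.423 + 475·0.242)/3750 = 0.35231
V̂(p̂_st) = Σ W_h² p̂_h(1−p̂_h)/(n_h−1):
  stratum A: (1325/3750)²·0.135·0.865/103 = 0.000141541
  stratum B: (500/3750)²·0.828·0.172/92 = 2.752e-05
  stratum C: (1450/3750)²·0.423·0.577/280 = 0.000130326
  stratum D: (475/3750)²·0.242·0.758/32 = 9.19728e-05
V̂(p̂_st) = 0.00039136; SE = √V̂ = 0.0197828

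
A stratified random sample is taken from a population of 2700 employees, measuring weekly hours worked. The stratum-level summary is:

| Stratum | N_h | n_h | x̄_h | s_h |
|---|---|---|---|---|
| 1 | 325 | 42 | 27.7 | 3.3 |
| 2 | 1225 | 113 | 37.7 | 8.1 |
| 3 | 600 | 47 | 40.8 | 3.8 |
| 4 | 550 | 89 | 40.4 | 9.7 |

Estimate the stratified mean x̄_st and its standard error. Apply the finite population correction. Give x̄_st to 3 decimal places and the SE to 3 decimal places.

x̄_st ≈ 37.735, SE ≈ 0.403

x̄_st = Σ W_h x̄_h = (325·27.7 + 1225·37.7 + 600·40.8 + 550·40.4)/2700 = 37.73519
V̂(x̄_st) = Σ W_h² (1 − n_h/N_h) s_h²/n_h, with W_h = N_h/N and N = 2700:
  stratum 1: (325/2700)²·(1 − 42/325)·3.3²/42 = 0.0032713
  stratum 2: (1225/2700)²·(1 − 113/1225)·8.1²/113 = 0.108494
  stratum 3: (600/2700)²·(1 − 47/600)·3.8²/47 = 0.0139836
  stratum 4: (550/2700)²·(1 − 89/550)·9.7²/89 = 0.0367697
V̂(x̄_st) = 0.162518
SE(x̄_st) = √0.162518 = 0.403136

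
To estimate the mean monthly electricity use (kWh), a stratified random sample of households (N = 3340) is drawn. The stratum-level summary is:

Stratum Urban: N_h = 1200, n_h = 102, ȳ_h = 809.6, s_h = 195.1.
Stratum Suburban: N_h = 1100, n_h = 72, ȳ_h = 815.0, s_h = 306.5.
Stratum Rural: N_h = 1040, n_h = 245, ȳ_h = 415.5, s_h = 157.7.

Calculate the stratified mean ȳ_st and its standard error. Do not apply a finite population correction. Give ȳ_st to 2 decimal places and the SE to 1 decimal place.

ȳ_st = Σ W_h ȳ_h = (1200·809.6 + 1100·815.0 + 1040·415.5)/3340 = 688.66467
V̂(ȳ_st) = Σ W_h² s_h²/n_h, with W_h = N_h/N and N = 3340:
  stratum Urban: (1200/3340)²·195.1²/102 = 48.1708
  stratum Suburban: (1100/3340)²·306.5²/72 = 141.521
  stratum Rural: (1040/3340)²·157.7²/245 = 9.84172
V̂(ȳ_st) = 199.534
SE(ȳ_st) = √199.534 = 14.1256

ȳ_st ≈ 688.66, SE ≈ 14.1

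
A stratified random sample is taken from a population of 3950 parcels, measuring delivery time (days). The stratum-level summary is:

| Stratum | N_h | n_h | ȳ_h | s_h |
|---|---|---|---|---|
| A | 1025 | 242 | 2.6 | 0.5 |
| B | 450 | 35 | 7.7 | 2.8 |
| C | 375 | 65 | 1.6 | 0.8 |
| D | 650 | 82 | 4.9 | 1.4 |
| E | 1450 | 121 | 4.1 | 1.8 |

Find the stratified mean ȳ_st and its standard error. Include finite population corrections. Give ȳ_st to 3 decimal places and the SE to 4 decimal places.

ȳ_st = Σ W_h ȳ_h = (1025·2.6 + 450·7.7 + 375·1.6 + 650·4.9 + 1450·4.1)/3950 = 4.01519
V̂(ȳ_st) = Σ W_h² (1 − n_h/N_h) s_h²/n_h, with W_h = N_h/N and N = 3950:
  stratum A: (1025/3950)²·(1 − 242/1025)·0.5²/242 = 5.31393e-05
  stratum B: (450/3950)²·(1 − 35/450)·2.8²/35 = 0.00268111
  stratum C: (375/3950)²·(1 − 65/375)·0.8²/65 = 7.3361e-05
  stratum D: (650/3950)²·(1 − 82/650)·1.4²/82 = 0.0005656
  stratum E: (1450/3950)²·(1 − 121/1450)·1.8²/121 = 0.00330718
V̂(ȳ_st) = 0.00668039
SE(ȳ_st) = √0.00668039 = 0.0817337

ȳ_st ≈ 4.015, SE ≈ 0.0817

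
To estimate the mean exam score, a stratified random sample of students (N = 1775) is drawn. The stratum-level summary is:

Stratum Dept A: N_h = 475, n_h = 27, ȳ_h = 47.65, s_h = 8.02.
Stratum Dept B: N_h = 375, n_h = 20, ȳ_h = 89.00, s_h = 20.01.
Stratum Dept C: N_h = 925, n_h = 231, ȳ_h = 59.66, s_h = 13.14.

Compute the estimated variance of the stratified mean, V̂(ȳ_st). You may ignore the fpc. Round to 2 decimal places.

V̂(ȳ_st) = Σ W_h² s_h²/n_h, with W_h = N_h/N and N = 1775:
  stratum Dept A: (475/1775)²·8.02²/27 = 0.170599
  stratum Dept B: (375/1775)²·20.01²/20 = 0.893573
  stratum Dept C: (925/1775)²·13.14²/231 = 0.202986
V̂(ȳ_st) = 1.26716

V̂(ȳ_st) ≈ 1.27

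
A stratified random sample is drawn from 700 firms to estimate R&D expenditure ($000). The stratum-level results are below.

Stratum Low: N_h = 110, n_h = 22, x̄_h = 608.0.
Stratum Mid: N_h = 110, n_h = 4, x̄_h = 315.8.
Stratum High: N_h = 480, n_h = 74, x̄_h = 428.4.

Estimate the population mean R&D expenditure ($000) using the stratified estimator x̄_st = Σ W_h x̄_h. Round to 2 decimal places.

x̄_st ≈ 438.93

N = Σ N_h = 700. Stratum weights W_h = N_h/N.
x̄_st = (110·608.0 + 110·315.8 + 480·428.4) / 700 = 438.9286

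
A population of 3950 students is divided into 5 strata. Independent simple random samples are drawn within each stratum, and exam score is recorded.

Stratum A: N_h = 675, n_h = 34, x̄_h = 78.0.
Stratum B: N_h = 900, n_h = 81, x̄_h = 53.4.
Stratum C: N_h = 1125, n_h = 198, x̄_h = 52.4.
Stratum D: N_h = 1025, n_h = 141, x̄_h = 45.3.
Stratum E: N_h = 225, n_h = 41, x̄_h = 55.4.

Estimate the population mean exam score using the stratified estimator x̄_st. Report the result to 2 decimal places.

x̄_st ≈ 55.33

N = Σ N_h = 3950. Stratum weights W_h = N_h/N.
x̄_st = (675·78.0 + 900·53.4 + 1125·52.4 + 1025·45.3 + 225·55.4) / 3950 = 55.3310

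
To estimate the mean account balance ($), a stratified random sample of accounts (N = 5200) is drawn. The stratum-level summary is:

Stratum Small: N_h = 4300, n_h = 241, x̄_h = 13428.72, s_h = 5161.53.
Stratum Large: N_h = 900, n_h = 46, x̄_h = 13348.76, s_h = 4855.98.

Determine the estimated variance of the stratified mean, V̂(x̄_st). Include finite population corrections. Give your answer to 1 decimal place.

V̂(x̄_st) ≈ 85925.4

V̂(x̄_st) = Σ W_h² (1 − n_h/N_h) s_h²/n_h, with W_h = N_h/N and N = 5200:
  stratum Small: (4300/5200)²·(1 − 241/4300)·5161.53²/241 = 71354.4
  stratum Large: (900/5200)²·(1 − 46/900)·4855.98²/46 = 14571
V̂(x̄_st) = 85925.4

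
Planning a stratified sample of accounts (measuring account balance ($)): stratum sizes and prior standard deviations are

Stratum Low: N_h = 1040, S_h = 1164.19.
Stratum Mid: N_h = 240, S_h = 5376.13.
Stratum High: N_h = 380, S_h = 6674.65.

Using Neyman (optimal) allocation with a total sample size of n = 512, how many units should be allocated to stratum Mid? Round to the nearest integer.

131

Neyman allocation: n_h = n · N_h S_h / Σ N_i S_i, with n = 512.
  stratum Low: N_h·S_h = 1040·1164.19 = 1210757.60
  stratum Mid: N_h·S_h = 240·5376.13 = 1290271.20
  stratum High: N_h·S_h = 380·6674.65 = 2536367.00
Σ N_h S_h = 5037395.80
n for stratum Mid = 512·1290271.20/5037395.80 = 131.143 → 131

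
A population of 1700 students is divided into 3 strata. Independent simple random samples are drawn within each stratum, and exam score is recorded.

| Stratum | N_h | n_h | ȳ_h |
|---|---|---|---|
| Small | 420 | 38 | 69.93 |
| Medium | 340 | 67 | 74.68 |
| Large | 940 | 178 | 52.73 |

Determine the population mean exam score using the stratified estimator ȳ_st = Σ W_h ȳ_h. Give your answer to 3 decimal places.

N = Σ N_h = 1700. Stratum weights W_h = N_h/N.
ȳ_st = (420·69.93 + 340·74.68 + 940·52.73) / 1700 = 61.36941

ȳ_st ≈ 61.369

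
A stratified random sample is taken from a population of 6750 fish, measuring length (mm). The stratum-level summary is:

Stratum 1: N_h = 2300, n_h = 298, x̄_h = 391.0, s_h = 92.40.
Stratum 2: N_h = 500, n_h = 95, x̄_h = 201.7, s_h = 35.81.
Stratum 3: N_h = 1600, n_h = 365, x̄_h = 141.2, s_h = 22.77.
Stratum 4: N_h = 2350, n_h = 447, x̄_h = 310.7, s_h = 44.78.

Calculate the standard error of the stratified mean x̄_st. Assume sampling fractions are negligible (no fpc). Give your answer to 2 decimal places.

SE(x̄_st) ≈ 2.01

V̂(x̄_st) = Σ W_h² s_h²/n_h, with W_h = N_h/N and N = 6750:
  stratum 1: (2300/6750)²·92.40²/298 = 3.32641
  stratum 2: (500/6750)²·35.81²/95 = 0.0740658
  stratum 3: (1600/6750)²·22.77²/365 = 0.0798115
  stratum 4: (2350/6750)²·44.78²/447 = 0.543737
V̂(x̄_st) = 4.02402
SE(x̄_st) = √4.02402 = 2.006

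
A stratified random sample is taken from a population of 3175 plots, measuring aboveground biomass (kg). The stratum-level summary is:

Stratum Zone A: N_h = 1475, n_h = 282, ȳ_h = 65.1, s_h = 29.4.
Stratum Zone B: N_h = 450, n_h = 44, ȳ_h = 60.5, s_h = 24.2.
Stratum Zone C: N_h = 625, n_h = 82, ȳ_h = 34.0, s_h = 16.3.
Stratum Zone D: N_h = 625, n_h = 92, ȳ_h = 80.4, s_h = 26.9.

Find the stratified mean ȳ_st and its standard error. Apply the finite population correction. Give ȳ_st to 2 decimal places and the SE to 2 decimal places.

ȳ_st = Σ W_h ȳ_h = (1475·65.1 + 450·60.5 + 625·34.0 + 625·80.4)/3175 = 61.33780
V̂(ȳ_st) = Σ W_h² (1 − n_h/N_h) s_h²/n_h, with W_h = N_h/N and N = 3175:
  stratum Zone A: (1475/3175)²·(1 − 282/1475)·29.4²/282 = 0.535045
  stratum Zone B: (450/3175)²·(1 − 44/450)·24.2²/44 = 0.241229
  stratum Zone C: (625/3175)²·(1 − 82/625)·16.3²/82 = 0.109082
  stratum Zone D: (625/3175)²·(1 − 92/625)·26.9²/92 = 0.259918
V̂(ȳ_st) = 1.14527
SE(ȳ_st) = √1.14527 = 1.07017

ȳ_st ≈ 61.34, SE ≈ 1.07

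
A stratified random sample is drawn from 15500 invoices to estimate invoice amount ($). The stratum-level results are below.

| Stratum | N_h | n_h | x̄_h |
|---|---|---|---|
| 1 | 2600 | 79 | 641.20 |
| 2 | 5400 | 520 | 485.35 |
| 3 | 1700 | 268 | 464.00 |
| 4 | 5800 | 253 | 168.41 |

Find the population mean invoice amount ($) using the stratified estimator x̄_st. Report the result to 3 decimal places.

x̄_st ≈ 390.554

N = Σ N_h = 15500. Stratum weights W_h = N_h/N.
x̄_st = (2600·641.20 + 5400·485.35 + 1700·464.00 + 5800·168.41) / 15500 = 390.55406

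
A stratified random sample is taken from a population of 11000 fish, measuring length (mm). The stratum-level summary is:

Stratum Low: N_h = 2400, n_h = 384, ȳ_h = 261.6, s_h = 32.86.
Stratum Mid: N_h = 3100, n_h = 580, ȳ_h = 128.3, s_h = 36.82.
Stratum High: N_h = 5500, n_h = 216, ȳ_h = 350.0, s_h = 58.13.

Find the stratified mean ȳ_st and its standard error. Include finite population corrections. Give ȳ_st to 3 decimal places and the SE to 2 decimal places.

ȳ_st = Σ W_h ȳ_h = (2400·261.6 + 3100·128.3 + 5500·350.0)/11000 = 268.23364
V̂(ȳ_st) = Σ W_h² (1 − n_h/N_h) s_h²/n_h, with W_h = N_h/N and N = 11000:
  stratum Low: (2400/11000)²·(1 − 384/2400)·32.86²/384 = 0.11244
  stratum Mid: (3100/11000)²·(1 − 580/3100)·36.82²/580 = 0.150909
  stratum High: (5500/11000)²·(1 − 216/5500)·58.13²/216 = 3.7574
V̂(ȳ_st) = 4.02075
SE(ȳ_st) = √4.02075 = 2.00518

ȳ_st ≈ 268.234, SE ≈ 2.01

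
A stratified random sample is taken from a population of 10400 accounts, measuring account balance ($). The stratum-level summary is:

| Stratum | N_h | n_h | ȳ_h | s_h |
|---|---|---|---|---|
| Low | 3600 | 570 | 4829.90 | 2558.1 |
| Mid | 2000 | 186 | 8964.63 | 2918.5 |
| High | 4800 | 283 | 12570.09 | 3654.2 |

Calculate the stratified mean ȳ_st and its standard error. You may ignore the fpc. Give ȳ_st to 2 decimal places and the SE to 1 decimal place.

ȳ_st ≈ 9197.44, SE ≈ 114.5

ȳ_st = Σ W_h ȳ_h = (3600·4829.90 + 2000·8964.63 + 4800·12570.09)/10400 = 9197.43577
V̂(ȳ_st) = Σ W_h² s_h²/n_h, with W_h = N_h/N and N = 10400:
  stratum Low: (3600/10400)²·2558.1²/570 = 1375.62
  stratum Mid: (2000/10400)²·2918.5²/186 = 1693.56
  stratum High: (4800/10400)²·3654.2²/283 = 10051.1
V̂(ȳ_st) = 13120.3
SE(ȳ_st) = √13120.3 = 114.544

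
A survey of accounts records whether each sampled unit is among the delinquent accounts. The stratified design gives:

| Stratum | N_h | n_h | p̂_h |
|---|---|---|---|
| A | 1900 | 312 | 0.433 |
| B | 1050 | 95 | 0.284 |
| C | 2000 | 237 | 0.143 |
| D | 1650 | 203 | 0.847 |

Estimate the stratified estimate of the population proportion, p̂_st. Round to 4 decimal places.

p̂_st ≈ 0.4249

N = 6600; stratum weights W_h = N_h/N.
p̂_st = Σ W_h p̂_h = (1900·0.433 + 1050·0.284 + 2000·0.143 + 1650·0.847)/6600 = 0.42492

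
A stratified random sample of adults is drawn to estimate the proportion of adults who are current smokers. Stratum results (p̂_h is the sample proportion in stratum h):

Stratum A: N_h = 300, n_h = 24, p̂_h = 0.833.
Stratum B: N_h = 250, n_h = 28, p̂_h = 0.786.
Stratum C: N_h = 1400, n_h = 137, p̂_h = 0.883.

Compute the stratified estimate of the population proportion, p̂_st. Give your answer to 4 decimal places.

p̂_st ≈ 0.8629

N = 1950; stratum weights W_h = N_h/N.
p̂_st = Σ W_h p̂_h = (300·0.833 + 250·0.786 + 1400·0.883)/1950 = 0.86287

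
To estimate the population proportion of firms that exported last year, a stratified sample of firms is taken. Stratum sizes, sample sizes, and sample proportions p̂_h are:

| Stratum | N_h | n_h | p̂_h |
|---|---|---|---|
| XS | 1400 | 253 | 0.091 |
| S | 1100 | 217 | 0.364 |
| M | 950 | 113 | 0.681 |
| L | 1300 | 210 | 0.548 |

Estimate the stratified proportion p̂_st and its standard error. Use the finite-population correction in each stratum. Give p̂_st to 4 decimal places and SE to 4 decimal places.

p̂_st ≈ 0.3973, SE ≈ 0.0146

N = 4750; stratum weights W_h = N_h/N.
p̂_st = Σ W_h p̂_h = (1400·0.091 + 1100·0.364 + 950·0.681 + 1300·0.548)/4750 = 0.39729
V̂(p̂_st) = Σ W_h² (1 − n_h/N_h) p̂_h(1−p̂_h)/(n_h−1):
  stratum XS: (1400/4750)²·(1 − 253/1400)·0.091·0.909/252 = 2.33619e-05
  stratum S: (1100/4750)²·(1 − 217/1100)·0.364·0.636/216 = 4.61393e-05
  stratum M: (950/4750)²·(1 − 113/950)·0.681·0.319/112 = 6.83568e-05
  stratum L: (1300/4750)²·(1 − 210/1300)·0.548·0.452/209 = 7.44313e-05
V̂(p̂_st) = 0.000212289; SE = √V̂ = 0.0145702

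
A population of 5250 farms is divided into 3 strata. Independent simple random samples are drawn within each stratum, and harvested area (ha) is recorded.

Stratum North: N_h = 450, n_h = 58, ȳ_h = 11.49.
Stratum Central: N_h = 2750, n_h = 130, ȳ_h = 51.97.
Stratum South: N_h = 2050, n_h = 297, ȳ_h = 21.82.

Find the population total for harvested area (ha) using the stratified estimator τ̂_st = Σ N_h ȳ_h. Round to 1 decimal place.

τ̂_st = Σ N_h ȳ_h = 450·11.49 + 2750·51.97 + 2050·21.82 = 192819.0

τ̂_st ≈ 192819.0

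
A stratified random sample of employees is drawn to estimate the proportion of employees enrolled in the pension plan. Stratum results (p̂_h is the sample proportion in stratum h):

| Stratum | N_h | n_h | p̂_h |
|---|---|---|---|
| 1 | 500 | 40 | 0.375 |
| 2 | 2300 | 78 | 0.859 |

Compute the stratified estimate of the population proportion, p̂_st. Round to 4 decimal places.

N = 2800; stratum weights W_h = N_h/N.
p̂_st = Σ W_h p̂_h = (500·0.375 + 2300·0.859)/2800 = 0.77257

p̂_st ≈ 0.7726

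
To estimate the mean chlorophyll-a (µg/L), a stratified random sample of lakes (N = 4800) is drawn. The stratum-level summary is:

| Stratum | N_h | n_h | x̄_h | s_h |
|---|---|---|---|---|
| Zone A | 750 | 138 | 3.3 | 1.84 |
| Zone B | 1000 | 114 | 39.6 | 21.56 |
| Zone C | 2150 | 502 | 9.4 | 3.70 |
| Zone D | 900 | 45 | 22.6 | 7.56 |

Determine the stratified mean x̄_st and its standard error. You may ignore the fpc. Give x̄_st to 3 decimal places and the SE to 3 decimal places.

x̄_st = Σ W_h x̄_h = (750·3.3 + 1000·39.6 + 2150·9.4 + 900·22.6)/4800 = 17.21354
V̂(x̄_st) = Σ W_h² s_h²/n_h, with W_h = N_h/N and N = 4800:
  stratum Zone A: (750/4800)²·1.84²/138 = 0.000598958
  stratum Zone B: (1000/4800)²·21.56²/114 = 0.176974
  stratum Zone C: (2150/4800)²·3.70²/502 = 0.00547135
  stratum Zone D: (900/4800)²·7.56²/45 = 0.0446512
V̂(x̄_st) = 0.227696
SE(x̄_st) = √0.227696 = 0.477175

x̄_st ≈ 17.214, SE ≈ 0.477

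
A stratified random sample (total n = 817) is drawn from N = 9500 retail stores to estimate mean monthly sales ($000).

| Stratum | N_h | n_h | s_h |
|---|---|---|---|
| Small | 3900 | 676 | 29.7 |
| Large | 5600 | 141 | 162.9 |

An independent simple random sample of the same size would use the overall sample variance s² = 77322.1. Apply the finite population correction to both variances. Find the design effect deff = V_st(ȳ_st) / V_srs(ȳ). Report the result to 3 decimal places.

deff ≈ 0.739

V̂(ȳ_st) = Σ W_h² (1 − n_h/N_h) s_h²/n_h, with W_h = N_h/N and N = 9500:
  stratum Small: (3900/9500)²·(1 − 676/3900)·29.7²/676 = 0.181794
  stratum Large: (5600/9500)²·(1 − 141/5600)·162.9²/141 = 63.7495
V_st = 63.9313
V_srs = (1 − 817/9500)·77322.1/817 = 86.5023
deff = V_st / V_srs = 63.9313/86.5023 = 0.7391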